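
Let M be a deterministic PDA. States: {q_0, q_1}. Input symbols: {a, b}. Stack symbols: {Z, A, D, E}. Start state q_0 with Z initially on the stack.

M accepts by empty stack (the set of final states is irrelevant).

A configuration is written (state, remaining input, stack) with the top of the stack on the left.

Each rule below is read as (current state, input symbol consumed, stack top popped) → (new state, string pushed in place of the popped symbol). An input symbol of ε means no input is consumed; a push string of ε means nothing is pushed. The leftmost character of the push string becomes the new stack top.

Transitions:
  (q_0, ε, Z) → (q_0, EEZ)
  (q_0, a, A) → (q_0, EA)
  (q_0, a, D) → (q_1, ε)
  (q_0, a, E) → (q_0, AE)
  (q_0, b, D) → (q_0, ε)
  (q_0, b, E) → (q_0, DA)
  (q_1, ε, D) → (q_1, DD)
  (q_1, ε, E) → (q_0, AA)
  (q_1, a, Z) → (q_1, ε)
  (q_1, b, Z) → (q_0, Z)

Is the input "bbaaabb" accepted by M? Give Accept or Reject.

Reject

(q_0, bbaaabb, Z)
  ε-move, top Z: go to q_0, push EEZ → (q_0, bbaaabb, EEZ)
  read b, top E: go to q_0, push DA → (q_0, baaabb, DAEZ)
  read b, top D: go to q_0, push ε → (q_0, aaabb, AEZ)
  read a, top A: go to q_0, push EA → (q_0, aabb, EAEZ)
  read a, top E: go to q_0, push AE → (q_0, abb, AEAEZ)
  read a, top A: go to q_0, push EA → (q_0, bb, EAEAEZ)
  read b, top E: go to q_0, push DA → (q_0, b, DAAEAEZ)
  read b, top D: go to q_0, push ε → (q_0, ε, AAEAEZ)
All input consumed; stack is AAEAEZ, not empty, and no further ε-move applies.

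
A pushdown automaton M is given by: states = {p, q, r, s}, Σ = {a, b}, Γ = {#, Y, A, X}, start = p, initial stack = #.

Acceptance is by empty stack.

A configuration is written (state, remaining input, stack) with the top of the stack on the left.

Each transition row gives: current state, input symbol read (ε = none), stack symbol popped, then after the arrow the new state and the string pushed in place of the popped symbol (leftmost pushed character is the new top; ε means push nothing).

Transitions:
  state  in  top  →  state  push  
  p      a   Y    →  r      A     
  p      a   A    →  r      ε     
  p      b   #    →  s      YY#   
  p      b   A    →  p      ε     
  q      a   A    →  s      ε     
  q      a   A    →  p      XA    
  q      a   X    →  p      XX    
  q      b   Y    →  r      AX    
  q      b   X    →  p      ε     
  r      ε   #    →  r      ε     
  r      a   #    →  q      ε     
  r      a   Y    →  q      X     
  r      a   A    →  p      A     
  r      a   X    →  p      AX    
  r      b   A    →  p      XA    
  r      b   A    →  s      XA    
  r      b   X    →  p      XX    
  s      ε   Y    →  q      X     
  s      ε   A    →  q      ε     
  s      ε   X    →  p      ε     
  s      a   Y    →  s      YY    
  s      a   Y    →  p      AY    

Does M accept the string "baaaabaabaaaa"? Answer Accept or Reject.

Accept

One accepting computation: (p, baaaabaabaaaa, #) ⊢ (s, aaaabaabaaaa, YY#) ⊢ (s, aaabaabaaaa, YYY#) ⊢ (p, aabaabaaaa, AYYY#) ⊢ (r, abaabaaaa, YYY#) ⊢ (q, baabaaaa, XYY#) ⊢ (p, aabaaaa, YY#) ⊢ (r, abaaaa, AY#) ⊢ (p, baaaa, AY#) ⊢ (p, aaaa, Y#) ⊢ (r, aaa, A#) ⊢ (p, aa, A#) ⊢ (r, a, #) ⊢ (q, ε, ε)
All input consumed and the stack is empty.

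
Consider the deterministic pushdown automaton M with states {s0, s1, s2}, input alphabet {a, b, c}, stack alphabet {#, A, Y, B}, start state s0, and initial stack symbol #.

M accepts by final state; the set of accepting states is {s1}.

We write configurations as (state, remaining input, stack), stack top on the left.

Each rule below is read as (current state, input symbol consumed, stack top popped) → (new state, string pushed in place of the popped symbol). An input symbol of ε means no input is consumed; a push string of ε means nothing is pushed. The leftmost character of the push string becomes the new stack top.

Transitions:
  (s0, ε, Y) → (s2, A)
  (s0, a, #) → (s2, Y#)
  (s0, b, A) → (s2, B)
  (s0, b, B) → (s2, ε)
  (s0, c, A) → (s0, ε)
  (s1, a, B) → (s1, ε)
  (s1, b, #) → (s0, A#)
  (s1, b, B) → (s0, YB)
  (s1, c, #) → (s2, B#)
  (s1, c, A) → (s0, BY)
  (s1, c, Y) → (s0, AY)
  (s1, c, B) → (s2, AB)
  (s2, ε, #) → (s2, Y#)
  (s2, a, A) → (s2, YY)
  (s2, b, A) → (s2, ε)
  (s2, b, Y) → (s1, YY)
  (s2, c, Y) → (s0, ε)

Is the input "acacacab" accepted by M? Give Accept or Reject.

Accept

(s0, acacacab, #)
  read a, top #: go to s2, push Y# → (s2, cacacab, Y#)
  read c, top Y: go to s0, push ε → (s0, acacab, #)
  read a, top #: go to s2, push Y# → (s2, cacab, Y#)
  read c, top Y: go to s0, push ε → (s0, acab, #)
  read a, top #: go to s2, push Y# → (s2, cab, Y#)
  read c, top Y: go to s0, push ε → (s0, ab, #)
  read a, top #: go to s2, push Y# → (s2, b, Y#)
  read b, top Y: go to s1, push YY → (s1, ε, YY#)
All input consumed; state s1 ∈ F.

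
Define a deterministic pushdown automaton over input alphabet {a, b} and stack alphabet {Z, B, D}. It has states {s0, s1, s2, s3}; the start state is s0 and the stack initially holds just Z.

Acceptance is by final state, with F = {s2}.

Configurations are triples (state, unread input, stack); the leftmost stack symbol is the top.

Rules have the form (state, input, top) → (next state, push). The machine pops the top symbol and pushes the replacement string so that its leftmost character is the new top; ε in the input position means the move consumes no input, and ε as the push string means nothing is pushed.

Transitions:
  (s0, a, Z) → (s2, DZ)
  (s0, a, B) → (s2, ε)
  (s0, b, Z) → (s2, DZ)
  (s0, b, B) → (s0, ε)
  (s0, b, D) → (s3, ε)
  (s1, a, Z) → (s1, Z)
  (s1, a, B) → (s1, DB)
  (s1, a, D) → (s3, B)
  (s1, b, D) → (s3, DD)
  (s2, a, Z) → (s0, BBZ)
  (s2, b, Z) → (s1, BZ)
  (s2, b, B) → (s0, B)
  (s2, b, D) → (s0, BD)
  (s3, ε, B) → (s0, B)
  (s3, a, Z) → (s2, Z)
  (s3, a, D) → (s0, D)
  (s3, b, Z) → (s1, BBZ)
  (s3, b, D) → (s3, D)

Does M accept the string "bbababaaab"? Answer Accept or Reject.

Reject

(s0, bbababaaab, Z)
  read b, top Z: go to s2, push DZ → (s2, bababaaab, DZ)
  read b, top D: go to s0, push BD → (s0, ababaaab, BDZ)
  read a, top B: go to s2, push ε → (s2, babaaab, DZ)
  read b, top D: go to s0, push BD → (s0, abaaab, BDZ)
  read a, top B: go to s2, push ε → (s2, baaab, DZ)
  read b, top D: go to s0, push BD → (s0, aaab, BDZ)
  read a, top B: go to s2, push ε → (s2, aab, DZ)
No transition applies at (s2, aab, DZ); input not fully consumed.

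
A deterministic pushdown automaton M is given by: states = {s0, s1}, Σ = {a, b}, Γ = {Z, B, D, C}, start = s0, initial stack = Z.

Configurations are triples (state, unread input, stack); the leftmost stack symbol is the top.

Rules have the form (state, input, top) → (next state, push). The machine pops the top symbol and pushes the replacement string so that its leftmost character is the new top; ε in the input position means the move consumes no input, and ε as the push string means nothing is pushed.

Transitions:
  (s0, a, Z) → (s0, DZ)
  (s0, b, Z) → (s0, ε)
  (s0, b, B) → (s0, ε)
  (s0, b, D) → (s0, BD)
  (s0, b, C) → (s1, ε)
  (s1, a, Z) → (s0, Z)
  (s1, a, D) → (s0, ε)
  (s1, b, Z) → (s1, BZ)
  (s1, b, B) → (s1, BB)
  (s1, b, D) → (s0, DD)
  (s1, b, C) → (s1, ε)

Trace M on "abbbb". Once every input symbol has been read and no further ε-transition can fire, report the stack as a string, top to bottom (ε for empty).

DZ

(s0, abbbb, Z) ⊢ (s0, bbbb, DZ) ⊢ (s0, bbb, BDZ) ⊢ (s0, bb, DZ) ⊢ (s0, b, BDZ) ⊢ (s0, ε, DZ)
All input consumed in state s0 with stack DZ.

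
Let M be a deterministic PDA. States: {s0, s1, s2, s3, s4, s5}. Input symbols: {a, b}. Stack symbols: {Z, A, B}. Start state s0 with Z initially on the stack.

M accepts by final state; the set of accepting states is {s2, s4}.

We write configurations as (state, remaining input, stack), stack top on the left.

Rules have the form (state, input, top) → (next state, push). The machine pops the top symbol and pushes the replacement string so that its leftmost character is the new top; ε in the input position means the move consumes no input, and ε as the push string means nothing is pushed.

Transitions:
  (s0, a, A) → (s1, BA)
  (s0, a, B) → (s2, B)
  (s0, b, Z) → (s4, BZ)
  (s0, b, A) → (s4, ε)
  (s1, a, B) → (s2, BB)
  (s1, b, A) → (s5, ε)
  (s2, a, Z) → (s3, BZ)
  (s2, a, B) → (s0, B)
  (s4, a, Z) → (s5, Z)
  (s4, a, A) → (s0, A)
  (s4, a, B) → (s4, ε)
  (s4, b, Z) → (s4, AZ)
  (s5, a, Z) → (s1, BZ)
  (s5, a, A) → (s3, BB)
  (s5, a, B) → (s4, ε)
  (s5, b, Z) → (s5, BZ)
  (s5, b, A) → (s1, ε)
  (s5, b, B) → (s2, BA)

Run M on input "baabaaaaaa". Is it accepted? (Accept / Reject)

Accept

(s0, baabaaaaaa, Z) ⊢ (s4, aabaaaaaa, BZ) ⊢ (s4, abaaaaaa, Z) ⊢ (s5, baaaaaa, Z) ⊢ (s5, aaaaaa, BZ) ⊢ (s4, aaaaa, Z) ⊢ (s5, aaaa, Z) ⊢ (s1, aaa, BZ) ⊢ (s2, aa, BBZ) ⊢ (s0, a, BBZ) ⊢ (s2, ε, BBZ)
All input consumed; state s2 ∈ F.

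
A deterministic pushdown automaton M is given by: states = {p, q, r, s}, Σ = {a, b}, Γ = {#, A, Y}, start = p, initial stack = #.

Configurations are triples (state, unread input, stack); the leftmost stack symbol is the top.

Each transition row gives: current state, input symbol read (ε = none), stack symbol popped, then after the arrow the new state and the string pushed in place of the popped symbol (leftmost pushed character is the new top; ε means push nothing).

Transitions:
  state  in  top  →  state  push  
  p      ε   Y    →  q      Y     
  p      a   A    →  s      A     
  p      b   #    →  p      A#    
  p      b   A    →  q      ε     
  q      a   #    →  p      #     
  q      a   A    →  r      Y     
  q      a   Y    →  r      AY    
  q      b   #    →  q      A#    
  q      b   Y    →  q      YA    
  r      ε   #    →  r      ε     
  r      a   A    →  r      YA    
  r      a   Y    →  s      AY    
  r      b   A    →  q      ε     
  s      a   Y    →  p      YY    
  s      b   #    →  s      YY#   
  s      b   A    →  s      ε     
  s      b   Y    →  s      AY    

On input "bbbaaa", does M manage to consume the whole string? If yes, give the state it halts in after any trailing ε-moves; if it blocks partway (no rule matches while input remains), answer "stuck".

(p, bbbaaa, #) ⊢ (p, bbaaa, A#) ⊢ (q, baaa, #) ⊢ (q, aaa, A#) ⊢ (r, aa, Y#) ⊢ (s, a, AY#)
No transition for (s, a, top A); M blocks with input a remaining.

stuck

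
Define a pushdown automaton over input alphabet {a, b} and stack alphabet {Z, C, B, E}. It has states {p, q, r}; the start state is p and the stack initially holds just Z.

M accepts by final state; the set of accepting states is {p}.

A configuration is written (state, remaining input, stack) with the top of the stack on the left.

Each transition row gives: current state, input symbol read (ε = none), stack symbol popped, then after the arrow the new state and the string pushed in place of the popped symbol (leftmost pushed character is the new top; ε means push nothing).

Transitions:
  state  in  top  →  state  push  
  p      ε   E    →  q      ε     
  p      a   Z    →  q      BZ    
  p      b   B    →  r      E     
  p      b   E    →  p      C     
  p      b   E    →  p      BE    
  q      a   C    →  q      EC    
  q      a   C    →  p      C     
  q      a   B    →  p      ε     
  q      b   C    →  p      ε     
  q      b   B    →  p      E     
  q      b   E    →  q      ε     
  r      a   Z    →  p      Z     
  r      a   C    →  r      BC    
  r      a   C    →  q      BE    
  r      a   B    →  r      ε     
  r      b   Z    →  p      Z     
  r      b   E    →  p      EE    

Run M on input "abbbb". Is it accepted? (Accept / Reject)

One accepting computation: (p, abbbb, Z) ⊢ (q, bbbb, BZ) ⊢ (p, bbb, EZ) ⊢ (p, bb, BEZ) ⊢ (r, b, EEZ) ⊢ (p, ε, EEEZ)
All input consumed and state p ∈ F.

Accept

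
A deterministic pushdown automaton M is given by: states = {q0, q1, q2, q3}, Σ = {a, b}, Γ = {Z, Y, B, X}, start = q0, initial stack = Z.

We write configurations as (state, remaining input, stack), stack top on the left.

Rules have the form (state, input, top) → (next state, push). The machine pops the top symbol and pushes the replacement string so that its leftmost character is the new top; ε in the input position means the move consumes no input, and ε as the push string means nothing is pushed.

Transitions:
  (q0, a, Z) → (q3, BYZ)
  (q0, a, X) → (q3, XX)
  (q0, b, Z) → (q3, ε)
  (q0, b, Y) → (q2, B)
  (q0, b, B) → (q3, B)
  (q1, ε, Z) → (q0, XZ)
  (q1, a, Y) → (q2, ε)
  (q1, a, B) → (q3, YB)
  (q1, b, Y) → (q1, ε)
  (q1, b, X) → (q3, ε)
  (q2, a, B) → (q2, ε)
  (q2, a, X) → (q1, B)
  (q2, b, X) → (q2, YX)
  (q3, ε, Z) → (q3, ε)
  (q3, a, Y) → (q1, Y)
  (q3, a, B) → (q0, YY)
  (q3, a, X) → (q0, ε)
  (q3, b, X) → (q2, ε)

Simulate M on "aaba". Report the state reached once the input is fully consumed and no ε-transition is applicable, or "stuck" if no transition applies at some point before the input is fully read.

q2

(q0, aaba, Z)
  read a, top Z: go to q3, push BYZ → (q3, aba, BYZ)
  read a, top B: go to q0, push YY → (q0, ba, YYYZ)
  read b, top Y: go to q2, push B → (q2, a, BYYZ)
  read a, top B: go to q2, push ε → (q2, ε, YYZ)
All input consumed; M is in state q2.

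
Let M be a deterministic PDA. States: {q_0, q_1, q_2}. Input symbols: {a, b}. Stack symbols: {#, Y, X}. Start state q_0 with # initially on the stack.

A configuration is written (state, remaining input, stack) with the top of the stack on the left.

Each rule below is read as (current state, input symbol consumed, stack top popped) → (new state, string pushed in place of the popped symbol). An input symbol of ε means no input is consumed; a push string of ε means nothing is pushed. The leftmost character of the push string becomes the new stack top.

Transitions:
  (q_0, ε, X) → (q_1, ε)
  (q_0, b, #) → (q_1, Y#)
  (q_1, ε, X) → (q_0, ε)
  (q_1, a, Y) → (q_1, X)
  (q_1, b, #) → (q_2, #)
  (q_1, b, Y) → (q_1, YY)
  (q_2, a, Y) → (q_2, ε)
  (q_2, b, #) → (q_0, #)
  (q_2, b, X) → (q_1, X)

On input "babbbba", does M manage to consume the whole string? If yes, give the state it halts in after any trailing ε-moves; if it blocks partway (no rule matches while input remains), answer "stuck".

(q_0, babbbba, #)
  read b, top #: go to q_1, push Y# → (q_1, abbbba, Y#)
  read a, top Y: go to q_1, push X → (q_1, bbbba, X#)
  ε-move, top X: go to q_0, push ε → (q_0, bbbba, #)
  read b, top #: go to q_1, push Y# → (q_1, bbba, Y#)
  read b, top Y: go to q_1, push YY → (q_1, bba, YY#)
  read b, top Y: go to q_1, push YY → (q_1, ba, YYY#)
  read b, top Y: go to q_1, push YY → (q_1, a, YYYY#)
  read a, top Y: go to q_1, push X → (q_1, ε, XYYY#)
  ε-move, top X: go to q_0, push ε → (q_0, ε, YYY#)
All input consumed; M is in state q_0.

q_0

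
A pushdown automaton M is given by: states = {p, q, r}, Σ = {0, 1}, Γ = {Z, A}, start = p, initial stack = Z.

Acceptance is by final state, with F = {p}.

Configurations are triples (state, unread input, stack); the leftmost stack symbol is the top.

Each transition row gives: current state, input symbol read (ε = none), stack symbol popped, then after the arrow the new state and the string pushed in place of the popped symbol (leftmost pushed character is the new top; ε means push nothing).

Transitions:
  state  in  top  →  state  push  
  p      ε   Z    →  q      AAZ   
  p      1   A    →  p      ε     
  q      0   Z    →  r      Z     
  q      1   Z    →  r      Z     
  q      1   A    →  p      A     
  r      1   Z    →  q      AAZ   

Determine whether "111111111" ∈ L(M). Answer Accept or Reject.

Accept

One accepting computation: (p, 111111111, Z) ⊢ (q, 111111111, AAZ) ⊢ (p, 11111111, AAZ) ⊢ (p, 1111111, AZ) ⊢ (p, 111111, Z) ⊢ (q, 111111, AAZ) ⊢ (p, 11111, AAZ) ⊢ (p, 1111, AZ) ⊢ (p, 111, Z) ⊢ (q, 111, AAZ) ⊢ (p, 11, AAZ) ⊢ (p, 1, AZ) ⊢ (p, ε, Z)
All input consumed and state p ∈ F.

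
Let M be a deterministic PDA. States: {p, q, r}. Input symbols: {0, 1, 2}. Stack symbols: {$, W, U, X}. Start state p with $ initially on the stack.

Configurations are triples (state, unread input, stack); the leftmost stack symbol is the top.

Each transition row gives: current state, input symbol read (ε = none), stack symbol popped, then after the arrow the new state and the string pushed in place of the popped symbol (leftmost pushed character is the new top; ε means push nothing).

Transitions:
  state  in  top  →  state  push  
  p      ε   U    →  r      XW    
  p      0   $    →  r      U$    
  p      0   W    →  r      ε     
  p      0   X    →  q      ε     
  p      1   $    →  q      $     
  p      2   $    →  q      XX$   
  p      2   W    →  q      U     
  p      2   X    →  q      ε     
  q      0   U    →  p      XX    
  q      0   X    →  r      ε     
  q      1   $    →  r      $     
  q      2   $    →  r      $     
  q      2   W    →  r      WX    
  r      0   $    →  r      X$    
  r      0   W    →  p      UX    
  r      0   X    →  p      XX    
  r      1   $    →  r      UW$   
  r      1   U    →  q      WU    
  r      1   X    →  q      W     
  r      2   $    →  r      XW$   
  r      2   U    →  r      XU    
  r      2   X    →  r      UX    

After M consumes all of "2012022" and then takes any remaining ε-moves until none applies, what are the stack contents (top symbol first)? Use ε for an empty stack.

XUXWXX$

(p, 2012022, $) ⊢ (q, 012022, XX$) ⊢ (r, 12022, X$) ⊢ (q, 2022, W$) ⊢ (r, 022, WX$) ⊢ (p, 22, UXX$) ⊢ (r, 22, XWXX$) ⊢ (r, 2, UXWXX$) ⊢ (r, ε, XUXWXX$)
All input consumed in state r with stack XUXWXX$.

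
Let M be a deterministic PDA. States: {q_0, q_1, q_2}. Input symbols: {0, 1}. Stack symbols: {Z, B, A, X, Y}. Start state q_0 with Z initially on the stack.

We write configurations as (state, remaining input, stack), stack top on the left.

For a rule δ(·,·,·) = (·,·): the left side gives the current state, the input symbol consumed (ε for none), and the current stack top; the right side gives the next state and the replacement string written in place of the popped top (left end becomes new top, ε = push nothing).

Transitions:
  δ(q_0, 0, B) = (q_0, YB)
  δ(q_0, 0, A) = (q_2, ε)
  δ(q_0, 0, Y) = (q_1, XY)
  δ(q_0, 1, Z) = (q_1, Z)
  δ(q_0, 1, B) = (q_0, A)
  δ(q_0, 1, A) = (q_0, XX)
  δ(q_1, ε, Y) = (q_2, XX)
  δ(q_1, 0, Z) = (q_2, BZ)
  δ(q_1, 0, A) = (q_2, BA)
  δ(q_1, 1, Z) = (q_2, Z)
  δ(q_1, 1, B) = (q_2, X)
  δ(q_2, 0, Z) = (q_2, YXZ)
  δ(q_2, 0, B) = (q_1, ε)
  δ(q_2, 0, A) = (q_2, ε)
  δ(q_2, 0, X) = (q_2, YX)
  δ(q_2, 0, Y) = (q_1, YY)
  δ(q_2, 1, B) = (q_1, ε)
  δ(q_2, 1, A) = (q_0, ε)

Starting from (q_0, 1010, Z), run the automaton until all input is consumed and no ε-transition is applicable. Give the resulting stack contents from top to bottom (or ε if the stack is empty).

(q_0, 1010, Z)
  read 1, top Z: go to q_1, push Z → (q_1, 010, Z)
  read 0, top Z: go to q_2, push BZ → (q_2, 10, BZ)
  read 1, top B: go to q_1, push ε → (q_1, 0, Z)
  read 0, top Z: go to q_2, push BZ → (q_2, ε, BZ)
All input consumed in state q_2 with stack BZ.

BZ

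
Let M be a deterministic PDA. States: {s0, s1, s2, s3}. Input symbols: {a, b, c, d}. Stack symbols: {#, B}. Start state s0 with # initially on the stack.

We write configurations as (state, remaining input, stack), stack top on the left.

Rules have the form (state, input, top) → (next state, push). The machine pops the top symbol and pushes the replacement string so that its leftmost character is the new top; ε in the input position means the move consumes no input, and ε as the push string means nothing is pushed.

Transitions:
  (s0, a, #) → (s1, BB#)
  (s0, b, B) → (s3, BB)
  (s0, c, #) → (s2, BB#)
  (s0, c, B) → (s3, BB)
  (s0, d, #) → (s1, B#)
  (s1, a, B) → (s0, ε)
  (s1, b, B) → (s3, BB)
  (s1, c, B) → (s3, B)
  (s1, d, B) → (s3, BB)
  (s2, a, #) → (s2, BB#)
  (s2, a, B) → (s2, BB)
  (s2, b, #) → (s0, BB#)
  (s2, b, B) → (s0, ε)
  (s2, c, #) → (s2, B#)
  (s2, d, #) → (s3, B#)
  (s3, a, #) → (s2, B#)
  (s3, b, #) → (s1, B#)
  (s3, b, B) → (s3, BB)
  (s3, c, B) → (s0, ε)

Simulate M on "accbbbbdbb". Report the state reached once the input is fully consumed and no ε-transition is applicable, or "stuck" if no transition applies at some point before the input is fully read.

stuck

(s0, accbbbbdbb, #)
  read a, top #: go to s1, push BB# → (s1, ccbbbbdbb, BB#)
  read c, top B: go to s3, push B → (s3, cbbbbdbb, BB#)
  read c, top B: go to s0, push ε → (s0, bbbbdbb, B#)
  read b, top B: go to s3, push BB → (s3, bbbdbb, BB#)
  read b, top B: go to s3, push BB → (s3, bbdbb, BBB#)
  read b, top B: go to s3, push BB → (s3, bdbb, BBBB#)
  read b, top B: go to s3, push BB → (s3, dbb, BBBBB#)
No transition for (s3, d, top B); M blocks with input dbb remaining.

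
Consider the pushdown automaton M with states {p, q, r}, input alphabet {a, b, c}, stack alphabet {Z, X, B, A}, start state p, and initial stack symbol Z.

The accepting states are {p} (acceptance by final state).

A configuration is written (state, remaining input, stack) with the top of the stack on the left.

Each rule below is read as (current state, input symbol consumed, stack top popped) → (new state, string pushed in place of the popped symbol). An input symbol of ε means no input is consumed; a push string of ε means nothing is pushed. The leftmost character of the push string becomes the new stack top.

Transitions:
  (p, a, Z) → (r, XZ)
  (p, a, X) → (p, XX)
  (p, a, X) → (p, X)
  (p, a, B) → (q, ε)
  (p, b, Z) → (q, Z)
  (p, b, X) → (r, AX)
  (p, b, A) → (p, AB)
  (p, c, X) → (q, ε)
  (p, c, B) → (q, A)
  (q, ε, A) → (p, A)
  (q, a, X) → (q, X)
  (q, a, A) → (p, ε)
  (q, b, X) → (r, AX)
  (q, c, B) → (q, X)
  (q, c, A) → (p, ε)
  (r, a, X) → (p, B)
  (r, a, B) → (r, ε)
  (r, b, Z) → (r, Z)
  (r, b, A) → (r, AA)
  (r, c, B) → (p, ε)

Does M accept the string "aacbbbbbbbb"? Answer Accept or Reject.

Accept

One accepting computation: (p, aacbbbbbbbb, Z) ⊢ (r, acbbbbbbbb, XZ) ⊢ (p, cbbbbbbbb, BZ) ⊢ (q, bbbbbbbb, AZ) ⊢ (p, bbbbbbbb, AZ) ⊢ (p, bbbbbbb, ABZ) ⊢ (p, bbbbbb, ABBZ) ⊢ (p, bbbbb, ABBBZ) ⊢ (p, bbbb, ABBBBZ) ⊢ (p, bbb, ABBBBBZ) ⊢ (p, bb, ABBBBBBZ) ⊢ (p, b, ABBBBBBBZ) ⊢ (p, ε, ABBBBBBBBZ)
All input consumed and state p ∈ F.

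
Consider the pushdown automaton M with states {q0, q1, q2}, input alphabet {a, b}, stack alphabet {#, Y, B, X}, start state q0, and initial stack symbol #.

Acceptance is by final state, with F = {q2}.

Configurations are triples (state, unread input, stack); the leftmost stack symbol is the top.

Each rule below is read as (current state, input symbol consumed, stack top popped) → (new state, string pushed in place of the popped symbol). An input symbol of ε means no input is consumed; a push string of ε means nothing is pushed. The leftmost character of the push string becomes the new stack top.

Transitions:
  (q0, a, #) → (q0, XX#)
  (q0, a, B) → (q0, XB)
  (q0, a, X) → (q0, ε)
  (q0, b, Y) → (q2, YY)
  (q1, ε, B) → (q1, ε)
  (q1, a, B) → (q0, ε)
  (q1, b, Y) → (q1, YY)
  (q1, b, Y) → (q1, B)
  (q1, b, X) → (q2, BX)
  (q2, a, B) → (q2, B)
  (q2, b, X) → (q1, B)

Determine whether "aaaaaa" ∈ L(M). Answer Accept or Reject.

No computation consumes all input and reaches a final state.

Reject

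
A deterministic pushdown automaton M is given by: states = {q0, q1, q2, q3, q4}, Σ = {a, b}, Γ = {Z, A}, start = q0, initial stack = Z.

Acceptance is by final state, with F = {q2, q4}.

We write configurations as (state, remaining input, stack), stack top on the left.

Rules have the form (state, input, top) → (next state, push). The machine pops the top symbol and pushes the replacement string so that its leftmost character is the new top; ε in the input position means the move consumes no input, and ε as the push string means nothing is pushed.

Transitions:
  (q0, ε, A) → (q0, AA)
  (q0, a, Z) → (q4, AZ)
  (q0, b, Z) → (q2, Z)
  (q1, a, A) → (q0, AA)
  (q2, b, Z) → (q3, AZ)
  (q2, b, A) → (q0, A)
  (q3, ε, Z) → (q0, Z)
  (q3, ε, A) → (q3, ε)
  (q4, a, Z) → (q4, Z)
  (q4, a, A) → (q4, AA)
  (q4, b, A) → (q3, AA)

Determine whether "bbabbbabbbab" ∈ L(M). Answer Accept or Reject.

(q0, bbabbbabbbab, Z)
  read b, top Z: go to q2, push Z → (q2, babbbabbbab, Z)
  read b, top Z: go to q3, push AZ → (q3, abbbabbbab, AZ)
  ε-move, top A: go to q3, push ε → (q3, abbbabbbab, Z)
  ε-move, top Z: go to q0, push Z → (q0, abbbabbbab, Z)
  read a, top Z: go to q4, push AZ → (q4, bbbabbbab, AZ)
  read b, top A: go to q3, push AA → (q3, bbabbbab, AAZ)
  ε-move, top A: go to q3, push ε → (q3, bbabbbab, AZ)
  ε-move, top A: go to q3, push ε → (q3, bbabbbab, Z)
  ε-move, top Z: go to q0, push Z → (q0, bbabbbab, Z)
  read b, top Z: go to q2, push Z → (q2, babbbab, Z)
  read b, top Z: go to q3, push AZ → (q3, abbbab, AZ)
  ε-move, top A: go to q3, push ε → (q3, abbbab, Z)
  ε-move, top Z: go to q0, push Z → (q0, abbbab, Z)
  read a, top Z: go to q4, push AZ → (q4, bbbab, AZ)
  read b, top A: go to q3, push AA → (q3, bbab, AAZ)
  ε-move, top A: go to q3, push ε → (q3, bbab, AZ)
  ε-move, top A: go to q3, push ε → (q3, bbab, Z)
  ε-move, top Z: go to q0, push Z → (q0, bbab, Z)
  read b, top Z: go to q2, push Z → (q2, bab, Z)
  read b, top Z: go to q3, push AZ → (q3, ab, AZ)
  ε-move, top A: go to q3, push ε → (q3, ab, Z)
  ε-move, top Z: go to q0, push Z → (q0, ab, Z)
  read a, top Z: go to q4, push AZ → (q4, b, AZ)
  read b, top A: go to q3, push AA → (q3, ε, AAZ)
  ε-move, top A: go to q3, push ε → (q3, ε, AZ)
  ε-move, top A: go to q3, push ε → (q3, ε, Z)
  ε-move, top Z: go to q0, push Z → (q0, ε, Z)
All input consumed; state q0 ∉ F and no further ε-move applies.

Reject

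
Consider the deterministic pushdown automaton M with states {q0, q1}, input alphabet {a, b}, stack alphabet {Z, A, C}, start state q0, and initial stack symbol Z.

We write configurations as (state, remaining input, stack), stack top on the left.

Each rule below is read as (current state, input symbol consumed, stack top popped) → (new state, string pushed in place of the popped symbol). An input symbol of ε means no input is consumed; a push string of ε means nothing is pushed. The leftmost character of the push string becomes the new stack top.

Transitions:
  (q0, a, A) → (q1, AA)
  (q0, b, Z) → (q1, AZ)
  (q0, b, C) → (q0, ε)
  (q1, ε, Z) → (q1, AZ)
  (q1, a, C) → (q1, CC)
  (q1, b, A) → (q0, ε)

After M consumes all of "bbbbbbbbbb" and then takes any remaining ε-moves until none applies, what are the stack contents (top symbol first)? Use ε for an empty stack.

(q0, bbbbbbbbbb, Z) ⊢ (q1, bbbbbbbbb, AZ) ⊢ (q0, bbbbbbbb, Z) ⊢ (q1, bbbbbbb, AZ) ⊢ (q0, bbbbbb, Z) ⊢ (q1, bbbbb, AZ) ⊢ (q0, bbbb, Z) ⊢ (q1, bbb, AZ) ⊢ (q0, bb, Z) ⊢ (q1, b, AZ) ⊢ (q0, ε, Z)
All input consumed in state q0 with stack Z.

Z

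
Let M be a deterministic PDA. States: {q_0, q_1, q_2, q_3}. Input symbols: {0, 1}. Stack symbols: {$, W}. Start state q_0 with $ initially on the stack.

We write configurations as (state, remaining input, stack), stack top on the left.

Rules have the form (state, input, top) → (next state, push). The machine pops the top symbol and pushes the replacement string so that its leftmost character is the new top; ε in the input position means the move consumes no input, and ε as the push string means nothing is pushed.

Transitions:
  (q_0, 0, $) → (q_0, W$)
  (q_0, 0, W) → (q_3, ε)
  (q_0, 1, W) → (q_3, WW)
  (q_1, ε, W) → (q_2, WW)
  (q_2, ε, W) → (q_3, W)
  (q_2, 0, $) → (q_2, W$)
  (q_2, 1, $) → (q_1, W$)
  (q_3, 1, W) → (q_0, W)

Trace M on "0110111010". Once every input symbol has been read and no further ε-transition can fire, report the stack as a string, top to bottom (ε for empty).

(q_0, 0110111010, $) ⊢ (q_0, 110111010, W$) ⊢ (q_3, 10111010, WW$) ⊢ (q_0, 0111010, WW$) ⊢ (q_3, 111010, W$) ⊢ (q_0, 11010, W$) ⊢ (q_3, 1010, WW$) ⊢ (q_0, 010, WW$) ⊢ (q_3, 10, W$) ⊢ (q_0, 0, W$) ⊢ (q_3, ε, $)
All input consumed in state q_3 with stack $.

$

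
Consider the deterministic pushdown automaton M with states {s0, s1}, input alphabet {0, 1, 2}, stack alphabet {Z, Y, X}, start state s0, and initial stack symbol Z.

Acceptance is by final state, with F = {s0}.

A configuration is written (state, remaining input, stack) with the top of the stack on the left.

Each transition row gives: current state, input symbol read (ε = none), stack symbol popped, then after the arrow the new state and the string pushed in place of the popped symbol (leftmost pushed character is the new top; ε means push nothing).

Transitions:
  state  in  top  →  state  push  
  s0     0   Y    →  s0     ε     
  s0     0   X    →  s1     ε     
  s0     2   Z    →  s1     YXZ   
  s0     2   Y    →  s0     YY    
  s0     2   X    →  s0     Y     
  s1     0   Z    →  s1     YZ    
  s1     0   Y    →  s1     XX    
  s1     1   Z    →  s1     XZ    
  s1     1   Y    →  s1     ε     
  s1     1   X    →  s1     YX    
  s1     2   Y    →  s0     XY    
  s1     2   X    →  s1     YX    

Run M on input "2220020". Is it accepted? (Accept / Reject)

Accept

(s0, 2220020, Z) ⊢ (s1, 220020, YXZ) ⊢ (s0, 20020, XYXZ) ⊢ (s0, 0020, YYXZ) ⊢ (s0, 020, YXZ) ⊢ (s0, 20, XZ) ⊢ (s0, 0, YZ) ⊢ (s0, ε, Z)
All input consumed; state s0 ∈ F.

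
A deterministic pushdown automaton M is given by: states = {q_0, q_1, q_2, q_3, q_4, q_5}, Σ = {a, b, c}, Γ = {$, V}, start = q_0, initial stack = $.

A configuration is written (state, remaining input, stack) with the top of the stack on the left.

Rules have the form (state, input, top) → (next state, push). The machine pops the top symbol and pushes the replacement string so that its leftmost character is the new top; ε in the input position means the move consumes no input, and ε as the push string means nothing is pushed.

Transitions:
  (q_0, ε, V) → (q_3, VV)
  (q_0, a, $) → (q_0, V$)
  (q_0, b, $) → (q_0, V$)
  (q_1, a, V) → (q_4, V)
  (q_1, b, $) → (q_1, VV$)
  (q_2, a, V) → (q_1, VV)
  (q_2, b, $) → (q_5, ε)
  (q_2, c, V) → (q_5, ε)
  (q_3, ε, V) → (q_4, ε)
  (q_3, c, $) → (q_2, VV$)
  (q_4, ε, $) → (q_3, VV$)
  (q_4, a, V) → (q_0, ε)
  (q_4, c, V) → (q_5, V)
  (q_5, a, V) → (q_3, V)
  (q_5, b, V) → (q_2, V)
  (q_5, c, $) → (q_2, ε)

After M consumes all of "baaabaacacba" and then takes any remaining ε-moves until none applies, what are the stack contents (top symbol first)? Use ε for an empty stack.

VV$

(q_0, baaabaacacba, $) ⊢ (q_0, aaabaacacba, V$) ⊢ (q_3, aaabaacacba, VV$) ⊢ (q_4, aaabaacacba, V$) ⊢ (q_0, aabaacacba, $) ⊢ (q_0, abaacacba, V$) ⊢ (q_3, abaacacba, VV$) ⊢ (q_4, abaacacba, V$) ⊢ (q_0, baacacba, $) ⊢ (q_0, aacacba, V$) ⊢ (q_3, aacacba, VV$) ⊢ (q_4, aacacba, V$) ⊢ (q_0, acacba, $) ⊢ (q_0, cacba, V$) ⊢ (q_3, cacba, VV$) ⊢ (q_4, cacba, V$) ⊢ (q_5, acba, V$) ⊢ (q_3, cba, V$) ⊢ (q_4, cba, $) ⊢ (q_3, cba, VV$) ⊢ (q_4, cba, V$) ⊢ (q_5, ba, V$) ⊢ (q_2, a, V$) ⊢ (q_1, ε, VV$)
All input consumed in state q_1 with stack VV$.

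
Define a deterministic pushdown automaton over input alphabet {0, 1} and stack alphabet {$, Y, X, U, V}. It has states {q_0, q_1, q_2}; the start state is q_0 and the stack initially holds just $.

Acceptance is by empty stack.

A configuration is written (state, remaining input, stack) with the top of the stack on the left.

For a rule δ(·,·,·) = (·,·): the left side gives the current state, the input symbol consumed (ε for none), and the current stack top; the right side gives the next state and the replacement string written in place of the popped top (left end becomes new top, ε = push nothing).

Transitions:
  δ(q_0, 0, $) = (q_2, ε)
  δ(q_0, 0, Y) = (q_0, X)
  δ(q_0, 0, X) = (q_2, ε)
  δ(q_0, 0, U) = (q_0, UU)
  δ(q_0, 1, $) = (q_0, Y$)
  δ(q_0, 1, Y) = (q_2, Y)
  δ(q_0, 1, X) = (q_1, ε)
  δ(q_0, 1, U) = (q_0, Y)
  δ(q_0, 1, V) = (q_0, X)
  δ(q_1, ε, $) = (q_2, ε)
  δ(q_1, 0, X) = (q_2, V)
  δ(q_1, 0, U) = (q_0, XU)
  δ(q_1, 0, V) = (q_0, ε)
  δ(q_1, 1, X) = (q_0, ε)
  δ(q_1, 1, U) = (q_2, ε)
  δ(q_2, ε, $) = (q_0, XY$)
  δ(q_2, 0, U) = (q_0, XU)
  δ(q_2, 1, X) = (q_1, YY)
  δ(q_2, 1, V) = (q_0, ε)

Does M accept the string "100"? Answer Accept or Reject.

(q_0, 100, $)
  read 1, top $: go to q_0, push Y$ → (q_0, 00, Y$)
  read 0, top Y: go to q_0, push X → (q_0, 0, X$)
  read 0, top X: go to q_2, push ε → (q_2, ε, $)
  ε-move, top $: go to q_0, push XY$ → (q_0, ε, XY$)
All input consumed; stack is XY$, not empty, and no further ε-move applies.

Reject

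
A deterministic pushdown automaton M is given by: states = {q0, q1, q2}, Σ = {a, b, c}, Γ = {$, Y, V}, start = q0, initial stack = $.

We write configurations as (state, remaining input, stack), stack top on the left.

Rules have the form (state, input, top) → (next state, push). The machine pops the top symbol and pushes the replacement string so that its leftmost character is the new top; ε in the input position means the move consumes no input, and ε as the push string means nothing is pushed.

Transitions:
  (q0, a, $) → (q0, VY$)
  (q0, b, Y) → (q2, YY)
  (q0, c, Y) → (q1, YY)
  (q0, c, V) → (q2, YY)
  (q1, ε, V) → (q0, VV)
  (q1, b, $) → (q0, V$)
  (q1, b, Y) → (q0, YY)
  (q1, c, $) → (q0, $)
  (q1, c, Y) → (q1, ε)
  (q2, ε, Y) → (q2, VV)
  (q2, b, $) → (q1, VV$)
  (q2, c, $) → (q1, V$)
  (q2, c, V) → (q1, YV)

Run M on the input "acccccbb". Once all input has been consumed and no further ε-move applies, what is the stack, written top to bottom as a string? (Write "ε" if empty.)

(q0, acccccbb, $)
  read a, top $: go to q0, push VY$ → (q0, cccccbb, VY$)
  read c, top V: go to q2, push YY → (q2, ccccbb, YYY$)
  ε-move, top Y: go to q2, push VV → (q2, ccccbb, VVYY$)
  read c, top V: go to q1, push YV → (q1, cccbb, YVVYY$)
  read c, top Y: go to q1, push ε → (q1, ccbb, VVYY$)
  ε-move, top V: go to q0, push VV → (q0, ccbb, VVVYY$)
  read c, top V: go to q2, push YY → (q2, cbb, YYVVYY$)
  ε-move, top Y: go to q2, push VV → (q2, cbb, VVYVVYY$)
  read c, top V: go to q1, push YV → (q1, bb, YVVYVVYY$)
  read b, top Y: go to q0, push YY → (q0, b, YYVVYVVYY$)
  read b, top Y: go to q2, push YY → (q2, ε, YYYVVYVVYY$)
  ε-move, top Y: go to q2, push VV → (q2, ε, VVYYVVYVVYY$)
All input consumed in state q2 with stack VVYYVVYVVYY$.

VVYYVVYVVYY$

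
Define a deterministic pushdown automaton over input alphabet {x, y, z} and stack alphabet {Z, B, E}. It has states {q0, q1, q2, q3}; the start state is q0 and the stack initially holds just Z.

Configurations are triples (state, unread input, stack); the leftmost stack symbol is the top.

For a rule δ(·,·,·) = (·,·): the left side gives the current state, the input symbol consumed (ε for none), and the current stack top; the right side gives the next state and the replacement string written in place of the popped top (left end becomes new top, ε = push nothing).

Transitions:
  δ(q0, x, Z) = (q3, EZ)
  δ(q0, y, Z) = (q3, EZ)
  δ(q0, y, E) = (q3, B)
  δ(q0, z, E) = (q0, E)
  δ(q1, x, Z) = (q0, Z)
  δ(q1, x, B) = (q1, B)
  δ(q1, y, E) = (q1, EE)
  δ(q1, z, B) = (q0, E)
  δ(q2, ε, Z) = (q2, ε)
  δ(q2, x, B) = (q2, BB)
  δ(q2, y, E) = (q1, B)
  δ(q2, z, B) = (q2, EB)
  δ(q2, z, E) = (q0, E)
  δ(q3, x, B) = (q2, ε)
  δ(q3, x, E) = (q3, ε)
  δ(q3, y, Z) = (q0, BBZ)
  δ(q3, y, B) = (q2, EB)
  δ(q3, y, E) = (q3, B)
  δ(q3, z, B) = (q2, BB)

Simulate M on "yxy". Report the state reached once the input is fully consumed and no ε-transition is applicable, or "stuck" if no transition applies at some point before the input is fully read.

(q0, yxy, Z) ⊢ (q3, xy, EZ) ⊢ (q3, y, Z) ⊢ (q0, ε, BBZ)
All input consumed; M is in state q0.

q0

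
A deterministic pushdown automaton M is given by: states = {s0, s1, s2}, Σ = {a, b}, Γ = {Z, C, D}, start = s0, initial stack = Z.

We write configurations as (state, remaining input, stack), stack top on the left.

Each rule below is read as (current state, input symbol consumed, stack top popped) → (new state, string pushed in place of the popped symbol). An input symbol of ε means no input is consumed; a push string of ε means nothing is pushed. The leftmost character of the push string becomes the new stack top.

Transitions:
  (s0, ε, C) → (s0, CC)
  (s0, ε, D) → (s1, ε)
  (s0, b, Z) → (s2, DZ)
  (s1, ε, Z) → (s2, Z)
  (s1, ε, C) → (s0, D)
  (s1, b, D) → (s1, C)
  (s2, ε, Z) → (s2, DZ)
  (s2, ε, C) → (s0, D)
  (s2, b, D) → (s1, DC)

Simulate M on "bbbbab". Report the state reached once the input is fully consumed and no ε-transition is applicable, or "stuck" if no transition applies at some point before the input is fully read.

(s0, bbbbab, Z)
  read b, top Z: go to s2, push DZ → (s2, bbbab, DZ)
  read b, top D: go to s1, push DC → (s1, bbab, DCZ)
  read b, top D: go to s1, push C → (s1, bab, CCZ)
  ε-move, top C: go to s0, push D → (s0, bab, DCZ)
  ε-move, top D: go to s1, push ε → (s1, bab, CZ)
  ε-move, top C: go to s0, push D → (s0, bab, DZ)
  ε-move, top D: go to s1, push ε → (s1, bab, Z)
  ε-move, top Z: go to s2, push Z → (s2, bab, Z)
  ε-move, top Z: go to s2, push DZ → (s2, bab, DZ)
  read b, top D: go to s1, push DC → (s1, ab, DCZ)
No transition for (s1, a, top D); M blocks with input ab remaining.

stuck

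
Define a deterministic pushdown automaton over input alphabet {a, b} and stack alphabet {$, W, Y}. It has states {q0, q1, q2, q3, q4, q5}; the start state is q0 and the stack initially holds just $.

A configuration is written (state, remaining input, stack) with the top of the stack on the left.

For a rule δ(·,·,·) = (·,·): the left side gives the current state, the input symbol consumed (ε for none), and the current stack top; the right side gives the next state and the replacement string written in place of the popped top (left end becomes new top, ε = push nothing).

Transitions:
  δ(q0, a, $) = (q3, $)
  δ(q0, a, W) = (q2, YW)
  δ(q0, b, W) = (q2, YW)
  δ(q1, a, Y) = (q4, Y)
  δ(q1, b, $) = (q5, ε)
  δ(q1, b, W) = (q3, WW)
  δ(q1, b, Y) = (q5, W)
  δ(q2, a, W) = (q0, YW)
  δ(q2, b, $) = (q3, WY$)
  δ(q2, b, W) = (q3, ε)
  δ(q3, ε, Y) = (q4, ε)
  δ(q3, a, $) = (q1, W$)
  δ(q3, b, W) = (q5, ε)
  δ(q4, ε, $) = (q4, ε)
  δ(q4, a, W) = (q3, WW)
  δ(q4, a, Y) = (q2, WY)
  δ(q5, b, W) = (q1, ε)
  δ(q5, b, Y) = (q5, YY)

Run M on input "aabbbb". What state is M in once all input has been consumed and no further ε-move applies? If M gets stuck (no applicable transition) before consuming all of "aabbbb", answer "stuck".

q5

(q0, aabbbb, $)
  read a, top $: go to q3, push $ → (q3, abbbb, $)
  read a, top $: go to q1, push W$ → (q1, bbbb, W$)
  read b, top W: go to q3, push WW → (q3, bbb, WW$)
  read b, top W: go to q5, push ε → (q5, bb, W$)
  read b, top W: go to q1, push ε → (q1, b, $)
  read b, top $: go to q5, push ε → (q5, ε, ε)
All input consumed; M is in state q5.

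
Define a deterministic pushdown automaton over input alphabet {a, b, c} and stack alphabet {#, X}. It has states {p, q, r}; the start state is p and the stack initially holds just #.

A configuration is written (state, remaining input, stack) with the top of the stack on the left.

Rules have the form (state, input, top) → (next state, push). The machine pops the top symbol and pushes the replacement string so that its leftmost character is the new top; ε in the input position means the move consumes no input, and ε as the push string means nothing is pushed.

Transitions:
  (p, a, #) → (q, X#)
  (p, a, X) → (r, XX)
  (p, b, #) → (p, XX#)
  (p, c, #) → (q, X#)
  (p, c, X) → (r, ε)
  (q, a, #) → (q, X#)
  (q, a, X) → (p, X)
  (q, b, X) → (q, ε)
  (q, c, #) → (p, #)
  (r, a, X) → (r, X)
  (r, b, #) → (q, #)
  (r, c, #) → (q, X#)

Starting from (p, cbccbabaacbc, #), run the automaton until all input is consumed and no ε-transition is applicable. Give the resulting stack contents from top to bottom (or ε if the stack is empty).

#

(p, cbccbabaacbc, #)
  read c, top #: go to q, push X# → (q, bccbabaacbc, X#)
  read b, top X: go to q, push ε → (q, ccbabaacbc, #)
  read c, top #: go to p, push # → (p, cbabaacbc, #)
  read c, top #: go to q, push X# → (q, babaacbc, X#)
  read b, top X: go to q, push ε → (q, abaacbc, #)
  read a, top #: go to q, push X# → (q, baacbc, X#)
  read b, top X: go to q, push ε → (q, aacbc, #)
  read a, top #: go to q, push X# → (q, acbc, X#)
  read a, top X: go to p, push X → (p, cbc, X#)
  read c, top X: go to r, push ε → (r, bc, #)
  read b, top #: go to q, push # → (q, c, #)
  read c, top #: go to p, push # → (p, ε, #)
All input consumed in state p with stack #.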